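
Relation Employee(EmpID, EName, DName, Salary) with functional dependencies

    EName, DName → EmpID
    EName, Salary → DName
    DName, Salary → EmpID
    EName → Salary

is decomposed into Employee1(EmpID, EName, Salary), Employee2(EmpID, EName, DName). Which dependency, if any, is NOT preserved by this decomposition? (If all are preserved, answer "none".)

DName, Salary → EmpID

Check DName, Salary → EmpID: no single fragment contains all of {EmpID, DName, Salary}, and the restricted closure of {DName, Salary} across the fragments never reaches {EmpID}.
EName, DName → EmpID is preserved.
EName, Salary → DName is preserved.
EName → Salary is preserved.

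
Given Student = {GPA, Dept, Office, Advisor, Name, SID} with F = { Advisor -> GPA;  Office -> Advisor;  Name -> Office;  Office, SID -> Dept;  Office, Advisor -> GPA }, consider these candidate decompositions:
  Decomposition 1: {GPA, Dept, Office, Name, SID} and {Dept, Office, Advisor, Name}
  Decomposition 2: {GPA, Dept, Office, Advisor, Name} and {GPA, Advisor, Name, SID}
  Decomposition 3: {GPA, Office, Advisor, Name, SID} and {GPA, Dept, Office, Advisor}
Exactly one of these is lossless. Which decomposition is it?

Decomposition 1

Decomposition 1: common = {Dept, Office, Name}, closure = {GPA, Dept, Office, Advisor, Name} → lossless.
Decomposition 2: common = {GPA, Advisor, Name}, closure = {GPA, Office, Advisor, Name} → lossy.
Decomposition 3: common = {GPA, Office, Advisor}, closure = {GPA, Office, Advisor} → lossy.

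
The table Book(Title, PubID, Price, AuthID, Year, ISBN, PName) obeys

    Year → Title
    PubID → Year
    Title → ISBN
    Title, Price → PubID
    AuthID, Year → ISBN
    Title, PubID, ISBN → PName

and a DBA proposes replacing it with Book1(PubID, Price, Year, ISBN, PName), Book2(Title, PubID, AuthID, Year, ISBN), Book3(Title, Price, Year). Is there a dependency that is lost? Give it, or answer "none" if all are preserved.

none

Year → Title lies within Book2.
PubID → Year lies within Book1.
Title → ISBN lies within Book2.
Title, Price → PubID: restricted closure across fragments reaches PubID.
AuthID, Year → ISBN lies within Book2.
Title, PubID, ISBN → PName: restricted closure across fragments reaches PName.
Every dependency is enforceable on the fragments, so the decomposition is dependency-preserving.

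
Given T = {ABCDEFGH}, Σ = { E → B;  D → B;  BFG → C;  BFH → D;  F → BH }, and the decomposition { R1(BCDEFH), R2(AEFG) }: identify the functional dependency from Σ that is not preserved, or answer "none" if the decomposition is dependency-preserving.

BFG → C

Check BFG → C: no single fragment contains all of {BCFG}, and the restricted closure of {BFG} across the fragments never reaches {C}.
E → B is preserved.
D → B is preserved.
BFH → D is preserved.
F → BH is preserved.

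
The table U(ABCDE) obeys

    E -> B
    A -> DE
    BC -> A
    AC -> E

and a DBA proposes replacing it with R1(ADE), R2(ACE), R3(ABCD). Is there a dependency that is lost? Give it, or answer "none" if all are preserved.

Check E → B: no single fragment contains all of {BE}, and the restricted closure of {E} across the fragments never reaches {B}.
A → DE is preserved.
BC → A is preserved.
AC → E is preserved.

E -> B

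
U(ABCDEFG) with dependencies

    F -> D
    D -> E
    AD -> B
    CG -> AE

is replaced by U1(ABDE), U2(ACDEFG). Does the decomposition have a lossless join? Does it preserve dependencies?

lossless and dependency-preserving

Lossless test: (ADE)⁺ = {ABDE}, which contains all of one fragment — lossless.
Dependency preservation: every FD's attributes lie within a single fragment, so each can be enforced locally — preserved.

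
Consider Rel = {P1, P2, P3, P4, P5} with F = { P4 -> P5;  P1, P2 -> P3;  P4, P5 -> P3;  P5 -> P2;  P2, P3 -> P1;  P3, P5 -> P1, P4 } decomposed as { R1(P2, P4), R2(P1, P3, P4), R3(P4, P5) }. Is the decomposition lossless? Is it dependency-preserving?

lossless but not dependency-preserving

Lossless test (chase): Rows 1 and 2 agree on P4; apply P4→P5 and equate their P5 entries. Rows 1 and 3 agree on P4; apply P4→P5 and equate their P5 entries. Rows 1 and 2 agree on P4, P5; apply P4, P5→P3 and equate their P3 entries. Rows 1 and 3 agree on P4, P5; apply P4, P5→P3 and equate their P3 entries. Rows 1 and 2 agree on P5; apply P5→P2 and equate their P2 entries. Rows 1 and 3 agree on P5; apply P5→P2 and equate their P2 entries. Rows 1 and 2 agree on P2, P3; apply P2, P3→P1 and equate their P1 entries. Rows 1 and 3 agree on P2, P3; apply P2, P3→P1 and equate their P1 entries. Row 1 is now all distinguished symbols — the join is lossless.
Dependency preservation: the restricted closure of {P1, P2} across the fragments never reaches {P3}, so P1, P2 → P3 cannot be enforced without a join — not preserved.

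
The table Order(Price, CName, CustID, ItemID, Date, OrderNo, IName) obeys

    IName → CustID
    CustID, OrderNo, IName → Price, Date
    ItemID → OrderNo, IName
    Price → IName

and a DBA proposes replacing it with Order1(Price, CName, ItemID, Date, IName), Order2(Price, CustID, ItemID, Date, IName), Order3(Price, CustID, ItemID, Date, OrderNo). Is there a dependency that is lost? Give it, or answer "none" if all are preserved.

Check CustID, OrderNo, IName → Price, Date: no single fragment contains all of {Price, CustID, Date, OrderNo, IName}, and the restricted closure of {CustID, OrderNo, IName} across the fragments never reaches {Price, Date}.
IName → CustID is preserved.
ItemID → OrderNo, IName is preserved.
Price → IName is preserved.

CustID, OrderNo, IName → Price, Date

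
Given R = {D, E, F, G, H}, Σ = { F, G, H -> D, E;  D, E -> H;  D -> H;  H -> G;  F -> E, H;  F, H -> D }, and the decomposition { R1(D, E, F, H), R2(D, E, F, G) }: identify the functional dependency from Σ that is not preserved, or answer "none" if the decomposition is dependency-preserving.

Check H → G: no single fragment contains all of {G, H}, and the restricted closure of {H} across the fragments never reaches {G}.
F, G, H → D, E is preserved.
D, E → H is preserved.
D → H is preserved.
F → E, H is preserved.
F, H → D is preserved.

H -> G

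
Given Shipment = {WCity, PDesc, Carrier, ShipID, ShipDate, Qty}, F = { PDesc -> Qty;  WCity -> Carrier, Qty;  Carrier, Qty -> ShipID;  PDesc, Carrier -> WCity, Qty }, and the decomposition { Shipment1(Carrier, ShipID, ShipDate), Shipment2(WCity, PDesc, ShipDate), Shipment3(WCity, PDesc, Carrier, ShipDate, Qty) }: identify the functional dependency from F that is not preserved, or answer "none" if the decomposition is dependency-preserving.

Check Carrier, Qty → ShipID: no single fragment contains all of {Carrier, ShipID, Qty}, and the restricted closure of {Carrier, Qty} across the fragments never reaches {ShipID}.
PDesc → Qty is preserved.
WCity → Carrier, Qty is preserved.
PDesc, Carrier → WCity, Qty is preserved.

Carrier, Qty -> ShipID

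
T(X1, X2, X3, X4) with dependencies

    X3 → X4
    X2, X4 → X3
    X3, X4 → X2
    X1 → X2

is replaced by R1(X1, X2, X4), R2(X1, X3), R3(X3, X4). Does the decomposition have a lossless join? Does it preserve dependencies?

lossless but not dependency-preserving

Lossless test (chase): Rows 2 and 3 agree on X3; apply X3→X4 and equate their X4 entries. Rows 2 and 3 agree on X3, X4; apply X3, X4→X2 and equate their X2 entries. Rows 1 and 2 agree on X1; apply X1→X2 and equate their X2 entries. Rows 1 and 2 agree on X2, X4; apply X2, X4→X3 and equate their X3 entries. Row 1 is now all distinguished symbols — the join is lossless.
Dependency preservation: the restricted closure of {X2, X4} across the fragments never reaches {X3}, so X2, X4 → X3 cannot be enforced without a join — not preserved.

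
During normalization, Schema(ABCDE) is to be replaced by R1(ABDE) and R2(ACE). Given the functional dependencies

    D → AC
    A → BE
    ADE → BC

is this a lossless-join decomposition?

Common attributes: R1 ∩ R2 = {AE}.
Closure of {AE}: A → BE applies, adding B. So (AE)⁺ = {ABE}.
The closure contains neither all of R1 = {ABDE} nor all of R2 = {ACE}, so the common attributes are not a superkey of either fragment. The join is lossy.

No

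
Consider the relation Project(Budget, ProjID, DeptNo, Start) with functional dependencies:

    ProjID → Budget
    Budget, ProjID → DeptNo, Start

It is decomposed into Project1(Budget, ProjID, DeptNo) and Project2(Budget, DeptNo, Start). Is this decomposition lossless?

No

Common attributes: Project1 ∩ Project2 = {Budget, DeptNo}.
No dependency enlarges {Budget, DeptNo}, so (Budget, DeptNo)⁺ = {Budget, DeptNo}.
The closure contains neither all of Project1 = {Budget, ProjID, DeptNo} nor all of Project2 = {Budget, DeptNo, Start}, so the common attributes are not a superkey of either fragment. The join is lossy.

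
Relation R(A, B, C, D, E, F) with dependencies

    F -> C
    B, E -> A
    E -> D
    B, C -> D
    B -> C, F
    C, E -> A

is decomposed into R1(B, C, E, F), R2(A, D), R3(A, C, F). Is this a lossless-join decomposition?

No

Chase test. Columns are A, B, C, D, E, F; row i has aⱼ where attribute j ∈ Ri, else bᵢⱼ.
Initial tableau (one row per fragment):
  row 1: b11 a2 a3 b14 a5 a6
  row 2: a1 b22 b23 a4 b25 b26
  row 3: a1 b32 a3 b34 b35 a6
No row becomes fully distinguished — the join is lossy.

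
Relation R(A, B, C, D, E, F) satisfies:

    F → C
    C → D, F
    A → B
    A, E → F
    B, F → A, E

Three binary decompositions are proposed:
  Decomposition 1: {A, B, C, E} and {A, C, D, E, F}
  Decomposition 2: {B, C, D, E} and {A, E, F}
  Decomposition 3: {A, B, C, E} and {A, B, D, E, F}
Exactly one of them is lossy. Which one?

Decomposition 2

Decomposition 1: common = {A, C, E}, closure = {A, B, C, D, E, F} → lossless.
Decomposition 2: common = {E}, closure = {E} → lossy.
Decomposition 3: common = {A, B, E}, closure = {A, B, C, D, E, F} → lossless.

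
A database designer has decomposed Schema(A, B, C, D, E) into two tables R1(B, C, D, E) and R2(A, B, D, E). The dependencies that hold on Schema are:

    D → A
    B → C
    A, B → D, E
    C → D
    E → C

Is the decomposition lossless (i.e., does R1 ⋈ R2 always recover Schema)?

Common attributes: R1 ∩ R2 = {B, D, E}.
Closure of {B, D, E}: D → A applies, adding A; B → C applies, adding C. So (B, D, E)⁺ = {A, B, C, D, E}.
This closure contains every attribute of R1, so R1 ∩ R2 → R1. The join is lossless.

Yes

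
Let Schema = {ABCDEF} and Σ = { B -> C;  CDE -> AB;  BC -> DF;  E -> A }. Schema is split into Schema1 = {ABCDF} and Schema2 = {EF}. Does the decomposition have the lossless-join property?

Common attributes: Schema1 ∩ Schema2 = {F}.
No dependency enlarges {F}, so (F)⁺ = {F}.
The closure contains neither all of Schema1 = {ABCDF} nor all of Schema2 = {EF}, so the common attributes are not a superkey of either fragment. The join is lossy.

No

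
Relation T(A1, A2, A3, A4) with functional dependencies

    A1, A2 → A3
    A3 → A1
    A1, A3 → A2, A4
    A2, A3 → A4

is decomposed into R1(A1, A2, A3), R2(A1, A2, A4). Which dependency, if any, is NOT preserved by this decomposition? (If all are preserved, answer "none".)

A1, A2 → A3 lies within R1.
A3 → A1 lies within R1.
A1, A3 → A2, A4: restricted closure across fragments reaches A2, A4.
A2, A3 → A4: restricted closure across fragments reaches A4.
Every dependency is enforceable on the fragments, so the decomposition is dependency-preserving.

none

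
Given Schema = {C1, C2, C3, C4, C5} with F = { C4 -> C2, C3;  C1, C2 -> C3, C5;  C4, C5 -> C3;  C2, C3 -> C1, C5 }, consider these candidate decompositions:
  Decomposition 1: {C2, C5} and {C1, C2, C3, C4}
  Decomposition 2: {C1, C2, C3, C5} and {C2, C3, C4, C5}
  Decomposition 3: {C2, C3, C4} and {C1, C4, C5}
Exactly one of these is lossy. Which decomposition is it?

Decomposition 1: common = {C2}, closure = {C2} → lossy.
Decomposition 2: common = {C2, C3, C5}, closure = {C1, C2, C3, C5} → lossless.
Decomposition 3: common = {C4}, closure = {C1, C2, C3, C4, C5} → lossless.

Decomposition 1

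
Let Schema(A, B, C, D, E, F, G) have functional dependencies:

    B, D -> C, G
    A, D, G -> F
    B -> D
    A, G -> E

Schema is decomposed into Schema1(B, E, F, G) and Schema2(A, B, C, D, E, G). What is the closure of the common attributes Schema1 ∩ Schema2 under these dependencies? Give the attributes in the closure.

Schema1 ∩ Schema2 = {B, E, G}.
B → D applies, adding D
B, D → C, G applies, adding C
Closure: {B, C, D, E, G}.

B, C, D, E, G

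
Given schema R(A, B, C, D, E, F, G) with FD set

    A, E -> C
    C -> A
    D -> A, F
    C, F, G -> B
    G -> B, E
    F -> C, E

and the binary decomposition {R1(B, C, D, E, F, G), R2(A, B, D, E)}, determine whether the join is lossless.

Yes

Common attributes: R1 ∩ R2 = {B, D, E}.
Closure of {B, D, E}: D → A, F applies, adding A, F; F → C, E applies, adding C. So (B, D, E)⁺ = {A, B, C, D, E, F}.
This closure contains every attribute of R2, so R1 ∩ R2 → R2. The join is lossless.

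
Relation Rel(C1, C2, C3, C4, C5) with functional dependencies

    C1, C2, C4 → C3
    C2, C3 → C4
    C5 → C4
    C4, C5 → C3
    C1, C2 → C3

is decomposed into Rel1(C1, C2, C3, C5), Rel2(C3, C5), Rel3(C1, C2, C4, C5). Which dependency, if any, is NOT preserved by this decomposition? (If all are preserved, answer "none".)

Check C2, C3 → C4: no single fragment contains all of {C2, C3, C4}, and the restricted closure of {C2, C3} across the fragments never reaches {C4}.
C1, C2, C4 → C3 is preserved.
C5 → C4 is preserved.
C4, C5 → C3 is preserved.
C1, C2 → C3 is preserved.

C2, C3 → C4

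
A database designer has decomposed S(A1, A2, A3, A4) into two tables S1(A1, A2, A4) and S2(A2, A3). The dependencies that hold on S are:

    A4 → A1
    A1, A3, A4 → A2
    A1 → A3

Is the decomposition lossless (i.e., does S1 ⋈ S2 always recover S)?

Common attributes: S1 ∩ S2 = {A2}.
No dependency enlarges {A2}, so (A2)⁺ = {A2}.
The closure contains neither all of S1 = {A1, A2, A4} nor all of S2 = {A2, A3}, so the common attributes are not a superkey of either fragment. The join is lossy.

No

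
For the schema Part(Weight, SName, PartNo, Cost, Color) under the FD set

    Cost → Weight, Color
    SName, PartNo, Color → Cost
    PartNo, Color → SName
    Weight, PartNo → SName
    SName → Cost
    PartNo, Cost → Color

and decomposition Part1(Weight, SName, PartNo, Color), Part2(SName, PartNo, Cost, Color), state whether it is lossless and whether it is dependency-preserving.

lossless but not dependency-preserving

Lossless test: (SName, PartNo, Color)⁺ = {Weight, SName, PartNo, Cost, Color}, which contains all of one fragment — lossless.
Dependency preservation: the restricted closure of {Cost} across the fragments never reaches {Weight, Color}, so Cost → Weight, Color cannot be enforced without a join — not preserved.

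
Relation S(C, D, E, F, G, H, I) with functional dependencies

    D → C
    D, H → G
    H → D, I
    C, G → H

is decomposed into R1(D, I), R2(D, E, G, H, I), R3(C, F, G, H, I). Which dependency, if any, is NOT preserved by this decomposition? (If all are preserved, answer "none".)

D → C

Check D → C: no single fragment contains all of {C, D}, and the restricted closure of {D} across the fragments never reaches {C}.
D, H → G is preserved.
H → D, I is preserved.
C, G → H is preserved.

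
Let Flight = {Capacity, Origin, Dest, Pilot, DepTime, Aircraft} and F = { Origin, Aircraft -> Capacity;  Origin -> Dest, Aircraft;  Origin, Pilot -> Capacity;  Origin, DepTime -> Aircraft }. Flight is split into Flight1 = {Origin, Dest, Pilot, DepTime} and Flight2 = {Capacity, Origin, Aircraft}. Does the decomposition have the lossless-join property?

Common attributes: Flight1 ∩ Flight2 = {Origin}.
Closure of {Origin}: Origin → Dest, Aircraft applies, adding Dest, Aircraft; Origin, Aircraft → Capacity applies, adding Capacity. So (Origin)⁺ = {Capacity, Origin, Dest, Aircraft}.
This closure contains every attribute of Flight2, so Flight1 ∩ Flight2 → Flight2. The join is lossless.

Yes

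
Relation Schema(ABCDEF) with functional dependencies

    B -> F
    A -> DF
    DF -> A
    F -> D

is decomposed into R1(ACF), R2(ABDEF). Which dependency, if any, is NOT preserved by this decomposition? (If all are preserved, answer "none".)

B → F lies within R2.
A → DF lies within R2.
DF → A lies within R2.
F → D lies within R2.
Every dependency is enforceable on the fragments, so the decomposition is dependency-preserving.

none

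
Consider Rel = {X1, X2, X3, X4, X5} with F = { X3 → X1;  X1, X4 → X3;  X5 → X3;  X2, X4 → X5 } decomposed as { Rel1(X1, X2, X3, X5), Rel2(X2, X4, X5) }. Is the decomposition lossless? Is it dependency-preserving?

Lossless test: (X2, X5)⁺ = {X1, X2, X3, X5}, which contains all of one fragment — lossless.
Dependency preservation: the restricted closure of {X1, X4} across the fragments never reaches {X3}, so X1, X4 → X3 cannot be enforced without a join — not preserved.

lossless but not dependency-preserving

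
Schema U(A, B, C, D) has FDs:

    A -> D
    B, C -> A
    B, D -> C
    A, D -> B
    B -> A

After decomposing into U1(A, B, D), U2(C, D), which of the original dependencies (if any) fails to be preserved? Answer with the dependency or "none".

Check B, D → C: no single fragment contains all of {B, C, D}, and the restricted closure of {B, D} across the fragments never reaches {C}.
A → D is preserved.
B, C → A is preserved.
A, D → B is preserved.
B → A is preserved.

B, D -> C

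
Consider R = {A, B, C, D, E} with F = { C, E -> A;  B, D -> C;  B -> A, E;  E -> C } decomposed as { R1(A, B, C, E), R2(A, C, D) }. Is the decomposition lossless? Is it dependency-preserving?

Lossless test: (A, C)⁺ = {A, C}, which is a superkey of neither fragment — lossy.
Dependency preservation: B, D → C is not contained in any single fragment, but the restricted closure of its left-hand side across the fragments still reaches the right-hand side; the remaining FDs each lie inside some fragment. All dependencies are preserved.

lossy but dependency-preserving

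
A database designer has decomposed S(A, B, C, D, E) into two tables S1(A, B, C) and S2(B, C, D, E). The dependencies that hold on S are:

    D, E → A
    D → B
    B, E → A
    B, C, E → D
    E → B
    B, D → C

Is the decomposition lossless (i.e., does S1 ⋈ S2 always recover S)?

No

Common attributes: S1 ∩ S2 = {B, C}.
No dependency enlarges {B, C}, so (B, C)⁺ = {B, C}.
The closure contains neither all of S1 = {A, B, C} nor all of S2 = {B, C, D, E}, so the common attributes are not a superkey of either fragment. The join is lossy.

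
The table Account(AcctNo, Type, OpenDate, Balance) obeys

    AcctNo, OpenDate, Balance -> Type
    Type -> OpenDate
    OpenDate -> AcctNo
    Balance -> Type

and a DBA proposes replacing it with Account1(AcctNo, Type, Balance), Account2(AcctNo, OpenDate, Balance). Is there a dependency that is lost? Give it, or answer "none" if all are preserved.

Type -> OpenDate

Check Type → OpenDate: no single fragment contains all of {Type, OpenDate}, and the restricted closure of {Type} across the fragments never reaches {OpenDate}.
AcctNo, OpenDate, Balance → Type is preserved.
OpenDate → AcctNo is preserved.
Balance → Type is preserved.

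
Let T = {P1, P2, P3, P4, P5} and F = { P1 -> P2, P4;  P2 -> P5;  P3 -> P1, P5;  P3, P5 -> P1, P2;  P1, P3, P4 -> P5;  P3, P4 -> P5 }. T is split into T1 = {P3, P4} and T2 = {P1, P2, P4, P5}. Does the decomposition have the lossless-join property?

No

Common attributes: T1 ∩ T2 = {P4}.
No dependency enlarges {P4}, so (P4)⁺ = {P4}.
The closure contains neither all of T1 = {P3, P4} nor all of T2 = {P1, P2, P4, P5}, so the common attributes are not a superkey of either fragment. The join is lossy.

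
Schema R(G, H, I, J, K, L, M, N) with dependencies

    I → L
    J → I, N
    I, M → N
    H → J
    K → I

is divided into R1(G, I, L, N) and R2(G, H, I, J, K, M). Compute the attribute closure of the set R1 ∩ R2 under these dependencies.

R1 ∩ R2 = {G, I}.
I → L applies, adding L
Closure: {G, I, L}.

G, I, L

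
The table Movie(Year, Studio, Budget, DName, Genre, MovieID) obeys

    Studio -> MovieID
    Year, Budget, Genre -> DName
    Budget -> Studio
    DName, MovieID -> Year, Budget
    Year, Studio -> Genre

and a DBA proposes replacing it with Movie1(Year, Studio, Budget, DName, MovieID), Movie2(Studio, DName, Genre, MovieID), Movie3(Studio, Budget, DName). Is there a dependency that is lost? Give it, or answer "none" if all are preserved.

Check Year, Studio → Genre: no single fragment contains all of {Year, Studio, Genre}, and the restricted closure of {Year, Studio} across the fragments never reaches {Genre}.
Studio → MovieID is preserved.
Year, Budget, Genre → DName is preserved.
Budget → Studio is preserved.
DName, MovieID → Year, Budget is preserved.

Year, Studio -> Genre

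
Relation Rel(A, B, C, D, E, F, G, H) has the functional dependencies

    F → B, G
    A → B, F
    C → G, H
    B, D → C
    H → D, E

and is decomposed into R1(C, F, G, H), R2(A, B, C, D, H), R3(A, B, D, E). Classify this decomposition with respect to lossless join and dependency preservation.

Lossless test (chase): Rows 2 and 3 agree on A; apply A→B, F and equate their B, F entries. Rows 1 and 2 agree on C; apply C→G, H and equate their G, H entries. Rows 2 and 3 agree on B, D; apply B, D→C and equate their C entries. Rows 1 and 2 agree on H; apply H→D, E and equate their D, E entries. Rows 2 and 3 agree on F; apply F→B, G and equate their B, G entries. Rows 1 and 3 agree on C; apply C→G, H and equate their G, H entries. Rows 1 and 3 agree on H; apply H→D, E and equate their D, E entries. No row becomes fully distinguished — the join is lossy.
Dependency preservation: the restricted closure of {F} across the fragments never reaches {B, G}, so F → B, G cannot be enforced without a join — not preserved.

lossy and not dependency-preserving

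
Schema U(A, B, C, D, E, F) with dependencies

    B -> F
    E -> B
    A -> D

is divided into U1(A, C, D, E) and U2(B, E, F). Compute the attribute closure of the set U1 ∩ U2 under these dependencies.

U1 ∩ U2 = {E}.
E → B applies, adding B
B → F applies, adding F
Closure: {B, E, F}.

B, E, F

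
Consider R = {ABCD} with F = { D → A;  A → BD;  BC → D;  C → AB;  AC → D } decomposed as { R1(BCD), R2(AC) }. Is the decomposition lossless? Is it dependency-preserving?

lossless but not dependency-preserving

Lossless test: (C)⁺ = {ABCD}, which contains all of one fragment — lossless.
Dependency preservation: the restricted closure of {D} across the fragments never reaches {A}, so D → A cannot be enforced without a join — not preserved.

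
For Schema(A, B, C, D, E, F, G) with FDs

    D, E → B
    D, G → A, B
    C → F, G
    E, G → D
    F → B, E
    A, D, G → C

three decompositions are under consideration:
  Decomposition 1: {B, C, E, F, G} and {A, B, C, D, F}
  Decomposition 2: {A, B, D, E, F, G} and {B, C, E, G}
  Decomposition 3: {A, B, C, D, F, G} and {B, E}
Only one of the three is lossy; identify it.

Decomposition 3

Decomposition 1: common = {B, C, F}, closure = {A, B, C, D, E, F, G} → lossless.
Decomposition 2: common = {B, E, G}, closure = {A, B, C, D, E, F, G} → lossless.
Decomposition 3: common = {B}, closure = {B} → lossy.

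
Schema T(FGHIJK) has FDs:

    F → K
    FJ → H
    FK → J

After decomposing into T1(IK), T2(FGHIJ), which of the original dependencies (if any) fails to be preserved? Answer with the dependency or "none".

F → K

Check F → K: no single fragment contains all of {FK}, and the restricted closure of {F} across the fragments never reaches {K}.
FJ → H is preserved.
FK → J is preserved.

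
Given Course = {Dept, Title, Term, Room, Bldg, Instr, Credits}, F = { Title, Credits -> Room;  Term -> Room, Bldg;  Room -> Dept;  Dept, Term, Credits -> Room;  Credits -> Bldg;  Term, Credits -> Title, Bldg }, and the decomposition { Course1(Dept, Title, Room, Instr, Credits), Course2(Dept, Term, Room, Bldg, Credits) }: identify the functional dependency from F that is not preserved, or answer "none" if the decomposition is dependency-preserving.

Check Term, Credits → Title, Bldg: no single fragment contains all of {Title, Term, Bldg, Credits}, and the restricted closure of {Term, Credits} across the fragments never reaches {Title, Bldg}.
Title, Credits → Room is preserved.
Term → Room, Bldg is preserved.
Room → Dept is preserved.
Dept, Term, Credits → Room is preserved.
Credits → Bldg is preserved.

Term, Credits -> Title, Bldg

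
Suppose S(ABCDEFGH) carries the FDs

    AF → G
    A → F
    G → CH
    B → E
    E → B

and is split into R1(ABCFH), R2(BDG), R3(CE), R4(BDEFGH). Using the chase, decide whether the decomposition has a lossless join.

Chase test. Columns are ABCDEFGH; row i has aⱼ where attribute j ∈ Ri, else bᵢⱼ.
Initial tableau (one row per fragment):
  row 1: a1 a2 a3 b14 b15 a6 b17 a8
  row 2: b21 a2 b23 a4 b25 b26 a7 b28
  row 3: b31 b32 a3 b34 a5 b36 b37 b38
  row 4: b41 a2 b43 a4 a5 a6 a7 a8
Rows 2 and 4 agree on G; apply G→CH and equate their CH entries.
Rows 1 and 2 agree on B; apply B→E and equate their E entries.
Rows 1 and 4 agree on B; apply B→E and equate their E entries.
Rows 1 and 3 agree on E; apply E→B and equate their B entries.
No row becomes fully distinguished — the join is lossy.

No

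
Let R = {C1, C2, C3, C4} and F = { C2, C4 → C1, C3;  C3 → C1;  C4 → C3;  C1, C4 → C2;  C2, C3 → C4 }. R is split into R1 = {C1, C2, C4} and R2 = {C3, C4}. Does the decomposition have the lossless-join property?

Common attributes: R1 ∩ R2 = {C4}.
Closure of {C4}: C4 → C3 applies, adding C3; C3 → C1 applies, adding C1; C1, C4 → C2 applies, adding C2. So (C4)⁺ = {C1, C2, C3, C4}.
This closure contains every attribute of R1, so R1 ∩ R2 → R1. The join is lossless.

Yes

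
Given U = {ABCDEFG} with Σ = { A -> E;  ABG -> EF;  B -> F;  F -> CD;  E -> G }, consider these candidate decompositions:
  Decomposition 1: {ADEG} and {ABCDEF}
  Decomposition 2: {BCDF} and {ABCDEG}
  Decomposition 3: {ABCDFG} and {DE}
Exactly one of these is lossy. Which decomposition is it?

Decomposition 1: common = {ADE}, closure = {ADEG} → lossless.
Decomposition 2: common = {BCD}, closure = {BCDF} → lossless.
Decomposition 3: common = {D}, closure = {D} → lossy.

Decomposition 3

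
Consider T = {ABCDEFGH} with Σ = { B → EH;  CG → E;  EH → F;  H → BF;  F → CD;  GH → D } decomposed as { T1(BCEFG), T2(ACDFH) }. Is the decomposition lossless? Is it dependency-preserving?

Lossless test: (CF)⁺ = {CDF}, which is a superkey of neither fragment — lossy.
Dependency preservation: the restricted closure of {B} across the fragments never reaches {EH}, so B → EH cannot be enforced without a join — not preserved.

lossy and not dependency-preserving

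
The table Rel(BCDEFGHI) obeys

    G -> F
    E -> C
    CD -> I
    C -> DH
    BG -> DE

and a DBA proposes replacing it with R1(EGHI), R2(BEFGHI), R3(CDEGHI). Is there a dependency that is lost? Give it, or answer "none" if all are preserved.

G → F lies within R2.
E → C lies within R3.
CD → I lies within R3.
C → DH lies within R3.
BG → DE: restricted closure across fragments reaches DE.
Every dependency is enforceable on the fragments, so the decomposition is dependency-preserving.

none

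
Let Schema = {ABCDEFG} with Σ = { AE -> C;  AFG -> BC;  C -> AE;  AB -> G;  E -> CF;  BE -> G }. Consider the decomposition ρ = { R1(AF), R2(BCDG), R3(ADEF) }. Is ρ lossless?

No

Chase test. Columns are ABCDEFG; row i has aⱼ where attribute j ∈ Ri, else bᵢⱼ.
Initial tableau (one row per fragment):
  row 1: a1 b12 b13 b14 b15 a6 b17
  row 2: b21 a2 a3 a4 b25 b26 a7
  row 3: a1 b32 b33 a4 a5 a6 b37
No row becomes fully distinguished — the join is lossy.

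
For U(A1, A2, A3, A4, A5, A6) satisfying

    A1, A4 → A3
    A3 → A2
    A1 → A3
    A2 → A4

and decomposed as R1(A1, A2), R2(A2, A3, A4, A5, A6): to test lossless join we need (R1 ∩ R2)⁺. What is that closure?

R1 ∩ R2 = {A2}.
A2 → A4 applies, adding A4
Closure: {A2, A4}.

A2, A4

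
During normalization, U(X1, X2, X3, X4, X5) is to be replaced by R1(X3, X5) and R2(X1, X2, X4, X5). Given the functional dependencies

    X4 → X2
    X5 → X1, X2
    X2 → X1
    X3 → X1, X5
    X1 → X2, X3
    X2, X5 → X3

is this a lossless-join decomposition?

Yes

Common attributes: R1 ∩ R2 = {X5}.
Closure of {X5}: X5 → X1, X2 applies, adding X1, X2; X1 → X2, X3 applies, adding X3. So (X5)⁺ = {X1, X2, X3, X5}.
This closure contains every attribute of R1, so R1 ∩ R2 → R1. The join is lossless.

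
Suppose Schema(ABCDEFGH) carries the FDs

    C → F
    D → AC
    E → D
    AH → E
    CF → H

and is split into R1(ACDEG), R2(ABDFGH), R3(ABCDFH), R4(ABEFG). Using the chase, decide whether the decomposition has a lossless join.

Chase test. Columns are ABCDEFGH; row i has aⱼ where attribute j ∈ Ri, else bᵢⱼ.
Initial tableau (one row per fragment):
  row 1: a1 b12 a3 a4 a5 b16 a7 b18
  row 2: a1 a2 b23 a4 b25 a6 a7 a8
  row 3: a1 a2 a3 a4 b35 a6 b37 a8
  row 4: a1 a2 b43 b44 a5 a6 a7 b48
Rows 1 and 3 agree on C; apply C→F and equate their F entries.
Rows 1 and 2 agree on D; apply D→AC and equate their AC entries.
Rows 1 and 4 agree on E; apply E→D and equate their D entries.
Rows 2 and 3 agree on AH; apply AH→E and equate their E entries.
Rows 1 and 2 agree on CF; apply CF→H and equate their H entries.
Rows 1 and 4 agree on D; apply D→AC and equate their AC entries.
Rows 1 and 2 agree on AH; apply AH→E and equate their E entries.
Rows 1 and 4 agree on CF; apply CF→H and equate their H entries.
Row 2 is now all distinguished symbols — the join is lossless.

Yes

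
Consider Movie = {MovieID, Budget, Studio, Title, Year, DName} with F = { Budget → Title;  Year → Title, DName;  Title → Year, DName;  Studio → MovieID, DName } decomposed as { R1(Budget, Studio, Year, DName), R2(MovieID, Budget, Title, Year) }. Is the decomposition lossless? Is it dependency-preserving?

lossy and not dependency-preserving

Lossless test: (Budget, Year)⁺ = {Budget, Title, Year, DName}, which is a superkey of neither fragment — lossy.
Dependency preservation: the restricted closure of {Studio} across the fragments never reaches {MovieID, DName}, so Studio → MovieID, DName cannot be enforced without a join — not preserved.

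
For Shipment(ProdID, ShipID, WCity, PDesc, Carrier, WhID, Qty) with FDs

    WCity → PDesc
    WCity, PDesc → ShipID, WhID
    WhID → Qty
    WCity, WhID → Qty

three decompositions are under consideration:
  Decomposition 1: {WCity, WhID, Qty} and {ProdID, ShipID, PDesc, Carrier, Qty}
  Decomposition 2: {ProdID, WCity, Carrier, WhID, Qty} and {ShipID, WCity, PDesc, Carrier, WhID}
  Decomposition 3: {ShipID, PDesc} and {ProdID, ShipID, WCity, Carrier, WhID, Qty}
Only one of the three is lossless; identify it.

Decomposition 2

Decomposition 1: common = {Qty}, closure = {Qty} → lossy.
Decomposition 2: common = {WCity, Carrier, WhID}, closure = {ShipID, WCity, PDesc, Carrier, WhID, Qty} → lossless.
Decomposition 3: common = {ShipID}, closure = {ShipID} → lossy.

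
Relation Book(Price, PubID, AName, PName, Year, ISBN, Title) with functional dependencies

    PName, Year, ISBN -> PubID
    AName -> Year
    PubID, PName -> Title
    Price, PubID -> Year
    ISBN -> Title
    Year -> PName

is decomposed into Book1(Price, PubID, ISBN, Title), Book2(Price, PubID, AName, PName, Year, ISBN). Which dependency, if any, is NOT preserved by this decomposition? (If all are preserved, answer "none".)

PubID, PName -> Title

Check PubID, PName → Title: no single fragment contains all of {PubID, PName, Title}, and the restricted closure of {PubID, PName} across the fragments never reaches {Title}.
PName, Year, ISBN → PubID is preserved.
AName → Year is preserved.
Price, PubID → Year is preserved.
ISBN → Title is preserved.
Year → PName is preserved.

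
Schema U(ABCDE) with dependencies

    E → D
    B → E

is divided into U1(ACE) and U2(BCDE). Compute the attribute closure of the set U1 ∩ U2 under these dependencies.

U1 ∩ U2 = {CE}.
E → D applies, adding D
Closure: {CDE}.

CDE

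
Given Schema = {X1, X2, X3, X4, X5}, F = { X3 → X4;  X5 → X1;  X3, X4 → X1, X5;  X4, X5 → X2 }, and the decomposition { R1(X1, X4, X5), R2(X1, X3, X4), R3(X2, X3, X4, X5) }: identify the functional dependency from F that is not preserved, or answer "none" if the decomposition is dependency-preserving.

none

X3 → X4 lies within R2.
X5 → X1 lies within R1.
X3, X4 → X1, X5: restricted closure across fragments reaches X1, X5.
X4, X5 → X2 lies within R3.
Every dependency is enforceable on the fragments, so the decomposition is dependency-preserving.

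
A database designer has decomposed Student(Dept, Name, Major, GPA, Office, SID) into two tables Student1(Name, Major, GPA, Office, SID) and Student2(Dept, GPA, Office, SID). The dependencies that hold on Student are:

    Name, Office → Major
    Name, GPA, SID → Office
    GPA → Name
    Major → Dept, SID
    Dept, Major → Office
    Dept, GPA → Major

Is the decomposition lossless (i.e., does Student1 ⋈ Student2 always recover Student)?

Common attributes: Student1 ∩ Student2 = {GPA, Office, SID}.
Closure of {GPA, Office, SID}: GPA → Name applies, adding Name; Name, Office → Major applies, adding Major; Major → Dept, SID applies, adding Dept. So (GPA, Office, SID)⁺ = {Dept, Name, Major, GPA, Office, SID}.
This closure contains every attribute of Student1, so Student1 ∩ Student2 → Student1. The join is lossless.

Yes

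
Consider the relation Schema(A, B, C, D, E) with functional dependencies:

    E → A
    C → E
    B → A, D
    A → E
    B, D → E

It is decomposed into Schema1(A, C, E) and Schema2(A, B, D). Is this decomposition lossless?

Common attributes: Schema1 ∩ Schema2 = {A}.
Closure of {A}: A → E applies, adding E. So (A)⁺ = {A, E}.
The closure contains neither all of Schema1 = {A, C, E} nor all of Schema2 = {A, B, D}, so the common attributes are not a superkey of either fragment. The join is lossy.

No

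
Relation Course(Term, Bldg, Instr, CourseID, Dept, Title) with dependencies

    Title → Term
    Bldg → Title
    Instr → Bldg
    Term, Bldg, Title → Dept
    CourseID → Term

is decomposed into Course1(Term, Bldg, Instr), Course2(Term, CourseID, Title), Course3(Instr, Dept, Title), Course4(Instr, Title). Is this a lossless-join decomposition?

No

Chase test. Columns are Term, Bldg, Instr, CourseID, Dept, Title; row i has aⱼ where attribute j ∈ Coursei, else bᵢⱼ.
Initial tableau (one row per fragment):
  row 1: a1 a2 a3 b14 b15 b16
  row 2: a1 b22 b23 a4 b25 a6
  row 3: b31 b32 a3 b34 a5 a6
  row 4: b41 b42 a3 b44 b45 a6
Rows 2 and 3 agree on Title; apply Title→Term and equate their Term entries.
Rows 2 and 4 agree on Title; apply Title→Term and equate their Term entries.
Rows 1 and 3 agree on Instr; apply Instr→Bldg and equate their Bldg entries.
Rows 1 and 4 agree on Instr; apply Instr→Bldg and equate their Bldg entries.
Rows 3 and 4 agree on Term, Bldg, Title; apply Term, Bldg, Title→Dept and equate their Dept entries.
Rows 1 and 3 agree on Bldg; apply Bldg→Title and equate their Title entries.
Rows 1 and 3 agree on Term, Bldg, Title; apply Term, Bldg, Title→Dept and equate their Dept entries.
No row becomes fully distinguished — the join is lossy.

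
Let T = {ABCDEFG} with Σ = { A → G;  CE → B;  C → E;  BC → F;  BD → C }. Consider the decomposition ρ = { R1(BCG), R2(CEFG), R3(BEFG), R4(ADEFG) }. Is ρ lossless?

No

Chase test. Columns are ABCDEFG; row i has aⱼ where attribute j ∈ Ri, else bᵢⱼ.
Initial tableau (one row per fragment):
  row 1: b11 a2 a3 b14 b15 b16 a7
  row 2: b21 b22 a3 b24 a5 a6 a7
  row 3: b31 a2 b33 b34 a5 a6 a7
  row 4: a1 b42 b43 a4 a5 a6 a7
Rows 1 and 2 agree on C; apply C→E and equate their E entries.
Rows 1 and 2 agree on CE; apply CE→B and equate their B entries.
Rows 1 and 2 agree on BC; apply BC→F and equate their F entries.
No row becomes fully distinguished — the join is lossy.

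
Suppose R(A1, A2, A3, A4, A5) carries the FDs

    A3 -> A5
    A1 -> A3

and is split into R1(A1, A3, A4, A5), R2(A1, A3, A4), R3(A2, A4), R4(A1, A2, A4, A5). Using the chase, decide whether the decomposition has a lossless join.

Chase test. Columns are A1, A2, A3, A4, A5; row i has aⱼ where attribute j ∈ Ri, else bᵢⱼ.
Initial tableau (one row per fragment):
  row 1: a1 b12 a3 a4 a5
  row 2: a1 b22 a3 a4 b25
  row 3: b31 a2 b33 a4 b35
  row 4: a1 a2 b43 a4 a5
Rows 1 and 2 agree on A3; apply A3→A5 and equate their A5 entries.
Rows 1 and 4 agree on A1; apply A1→A3 and equate their A3 entries.
Row 4 is now all distinguished symbols — the join is lossless.

Yes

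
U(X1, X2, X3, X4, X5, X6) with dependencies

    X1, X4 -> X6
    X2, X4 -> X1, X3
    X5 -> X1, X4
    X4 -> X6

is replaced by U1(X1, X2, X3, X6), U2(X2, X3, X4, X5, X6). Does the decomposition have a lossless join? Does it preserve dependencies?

lossy and not dependency-preserving

Lossless test: (X2, X3, X6)⁺ = {X2, X3, X6}, which is a superkey of neither fragment — lossy.
Dependency preservation: the restricted closure of {X2, X4} across the fragments never reaches {X1, X3}, so X2, X4 → X1, X3 cannot be enforced without a join — not preserved.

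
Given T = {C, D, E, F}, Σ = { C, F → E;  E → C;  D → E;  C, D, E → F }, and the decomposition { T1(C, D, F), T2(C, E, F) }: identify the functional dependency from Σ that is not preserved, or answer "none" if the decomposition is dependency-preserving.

C, F → E lies within T2.
E → C lies within T2.
D → E: restricted closure across fragments reaches E.
C, D, E → F: restricted closure across fragments reaches F.
Every dependency is enforceable on the fragments, so the decomposition is dependency-preserving.

none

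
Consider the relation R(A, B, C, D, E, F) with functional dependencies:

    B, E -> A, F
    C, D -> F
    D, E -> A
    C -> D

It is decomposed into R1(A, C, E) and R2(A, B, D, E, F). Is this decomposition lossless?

No

Common attributes: R1 ∩ R2 = {A, E}.
No dependency enlarges {A, E}, so (A, E)⁺ = {A, E}.
The closure contains neither all of R1 = {A, C, E} nor all of R2 = {A, B, D, E, F}, so the common attributes are not a superkey of either fragment. The join is lossy.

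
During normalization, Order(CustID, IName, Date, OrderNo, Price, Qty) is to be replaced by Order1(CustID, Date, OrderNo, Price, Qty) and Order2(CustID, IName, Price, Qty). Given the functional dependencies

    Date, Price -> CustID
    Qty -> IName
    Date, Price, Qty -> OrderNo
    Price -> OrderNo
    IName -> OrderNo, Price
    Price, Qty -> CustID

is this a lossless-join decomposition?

Common attributes: Order1 ∩ Order2 = {CustID, Price, Qty}.
Closure of {CustID, Price, Qty}: Qty → IName applies, adding IName; Price → OrderNo applies, adding OrderNo. So (CustID, Price, Qty)⁺ = {CustID, IName, OrderNo, Price, Qty}.
This closure contains every attribute of Order2, so Order1 ∩ Order2 → Order2. The join is lossless.

Yes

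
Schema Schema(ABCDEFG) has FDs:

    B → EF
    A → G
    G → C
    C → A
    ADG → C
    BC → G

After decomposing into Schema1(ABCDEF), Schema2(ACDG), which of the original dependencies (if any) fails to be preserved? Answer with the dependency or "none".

none

B → EF lies within Schema1.
A → G lies within Schema2.
G → C lies within Schema2.
C → A lies within Schema1.
ADG → C lies within Schema2.
BC → G: restricted closure across fragments reaches G.
Every dependency is enforceable on the fragments, so the decomposition is dependency-preserving.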